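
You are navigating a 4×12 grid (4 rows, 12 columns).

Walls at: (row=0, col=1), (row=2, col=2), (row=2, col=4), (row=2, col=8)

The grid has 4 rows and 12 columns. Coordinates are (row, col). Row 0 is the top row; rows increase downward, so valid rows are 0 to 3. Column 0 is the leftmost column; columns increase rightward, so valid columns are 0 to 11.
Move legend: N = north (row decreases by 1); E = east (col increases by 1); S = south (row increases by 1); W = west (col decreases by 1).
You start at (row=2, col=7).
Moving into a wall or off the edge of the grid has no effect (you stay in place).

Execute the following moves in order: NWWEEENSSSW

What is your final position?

Answer: Final position: (row=1, col=7)

Derivation:
Start: (row=2, col=7)
  N (north): (row=2, col=7) -> (row=1, col=7)
  W (west): (row=1, col=7) -> (row=1, col=6)
  W (west): (row=1, col=6) -> (row=1, col=5)
  E (east): (row=1, col=5) -> (row=1, col=6)
  E (east): (row=1, col=6) -> (row=1, col=7)
  E (east): (row=1, col=7) -> (row=1, col=8)
  N (north): (row=1, col=8) -> (row=0, col=8)
  S (south): (row=0, col=8) -> (row=1, col=8)
  S (south): blocked, stay at (row=1, col=8)
  S (south): blocked, stay at (row=1, col=8)
  W (west): (row=1, col=8) -> (row=1, col=7)
Final: (row=1, col=7)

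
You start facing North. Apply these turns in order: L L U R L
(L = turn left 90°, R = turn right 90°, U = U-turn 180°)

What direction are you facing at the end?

Start: North
  L (left (90° counter-clockwise)) -> West
  L (left (90° counter-clockwise)) -> South
  U (U-turn (180°)) -> North
  R (right (90° clockwise)) -> East
  L (left (90° counter-clockwise)) -> North
Final: North

Answer: Final heading: North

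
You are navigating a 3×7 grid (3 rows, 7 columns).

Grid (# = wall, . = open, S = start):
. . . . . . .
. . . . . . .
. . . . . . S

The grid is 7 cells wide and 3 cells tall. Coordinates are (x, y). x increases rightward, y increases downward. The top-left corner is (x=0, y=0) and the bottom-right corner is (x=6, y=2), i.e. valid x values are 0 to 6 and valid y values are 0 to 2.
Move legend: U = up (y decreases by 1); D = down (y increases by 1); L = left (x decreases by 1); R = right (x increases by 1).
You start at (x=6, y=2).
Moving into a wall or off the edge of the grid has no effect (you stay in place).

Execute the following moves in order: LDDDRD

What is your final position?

Start: (x=6, y=2)
  L (left): (x=6, y=2) -> (x=5, y=2)
  [×3]D (down): blocked, stay at (x=5, y=2)
  R (right): (x=5, y=2) -> (x=6, y=2)
  D (down): blocked, stay at (x=6, y=2)
Final: (x=6, y=2)

Answer: Final position: (x=6, y=2)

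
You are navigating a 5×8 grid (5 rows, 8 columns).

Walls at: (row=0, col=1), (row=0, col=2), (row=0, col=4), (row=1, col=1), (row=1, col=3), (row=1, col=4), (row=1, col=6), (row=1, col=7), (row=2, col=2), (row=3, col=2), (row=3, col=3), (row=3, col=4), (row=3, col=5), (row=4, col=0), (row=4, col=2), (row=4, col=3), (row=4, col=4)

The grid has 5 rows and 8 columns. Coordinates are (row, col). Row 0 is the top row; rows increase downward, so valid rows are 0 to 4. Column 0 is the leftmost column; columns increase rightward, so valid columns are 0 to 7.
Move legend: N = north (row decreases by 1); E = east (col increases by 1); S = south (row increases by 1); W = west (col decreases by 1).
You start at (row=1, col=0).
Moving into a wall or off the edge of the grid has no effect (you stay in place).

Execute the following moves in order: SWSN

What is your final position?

Start: (row=1, col=0)
  S (south): (row=1, col=0) -> (row=2, col=0)
  W (west): blocked, stay at (row=2, col=0)
  S (south): (row=2, col=0) -> (row=3, col=0)
  N (north): (row=3, col=0) -> (row=2, col=0)
Final: (row=2, col=0)

Answer: Final position: (row=2, col=0)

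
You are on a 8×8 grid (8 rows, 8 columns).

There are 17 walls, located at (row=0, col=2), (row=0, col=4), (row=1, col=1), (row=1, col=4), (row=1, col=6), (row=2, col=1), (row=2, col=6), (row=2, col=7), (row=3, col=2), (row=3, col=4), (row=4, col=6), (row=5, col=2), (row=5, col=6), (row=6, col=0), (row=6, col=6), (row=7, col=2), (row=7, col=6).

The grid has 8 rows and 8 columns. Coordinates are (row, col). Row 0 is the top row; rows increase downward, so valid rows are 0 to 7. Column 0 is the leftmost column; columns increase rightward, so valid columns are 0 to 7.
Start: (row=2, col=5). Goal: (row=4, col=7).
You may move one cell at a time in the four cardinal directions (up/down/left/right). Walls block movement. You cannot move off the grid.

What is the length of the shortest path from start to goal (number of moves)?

BFS from (row=2, col=5) until reaching (row=4, col=7):
  Distance 0: (row=2, col=5)
  Distance 1: (row=1, col=5), (row=2, col=4), (row=3, col=5)
  Distance 2: (row=0, col=5), (row=2, col=3), (row=3, col=6), (row=4, col=5)
  Distance 3: (row=0, col=6), (row=1, col=3), (row=2, col=2), (row=3, col=3), (row=3, col=7), (row=4, col=4), (row=5, col=5)
  Distance 4: (row=0, col=3), (row=0, col=7), (row=1, col=2), (row=4, col=3), (row=4, col=7), (row=5, col=4), (row=6, col=5)  <- goal reached here
One shortest path (4 moves): (row=2, col=5) -> (row=3, col=5) -> (row=3, col=6) -> (row=3, col=7) -> (row=4, col=7)

Answer: Shortest path length: 4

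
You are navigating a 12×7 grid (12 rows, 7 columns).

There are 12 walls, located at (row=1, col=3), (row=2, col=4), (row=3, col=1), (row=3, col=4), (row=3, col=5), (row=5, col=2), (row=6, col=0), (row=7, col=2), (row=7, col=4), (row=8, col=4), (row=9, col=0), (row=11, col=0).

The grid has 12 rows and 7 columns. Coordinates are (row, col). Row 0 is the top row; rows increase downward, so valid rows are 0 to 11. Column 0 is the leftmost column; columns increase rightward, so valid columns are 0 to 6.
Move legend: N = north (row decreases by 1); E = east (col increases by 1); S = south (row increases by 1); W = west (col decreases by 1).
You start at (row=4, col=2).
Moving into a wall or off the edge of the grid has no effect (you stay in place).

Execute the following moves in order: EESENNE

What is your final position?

Answer: Final position: (row=4, col=6)

Derivation:
Start: (row=4, col=2)
  E (east): (row=4, col=2) -> (row=4, col=3)
  E (east): (row=4, col=3) -> (row=4, col=4)
  S (south): (row=4, col=4) -> (row=5, col=4)
  E (east): (row=5, col=4) -> (row=5, col=5)
  N (north): (row=5, col=5) -> (row=4, col=5)
  N (north): blocked, stay at (row=4, col=5)
  E (east): (row=4, col=5) -> (row=4, col=6)
Final: (row=4, col=6)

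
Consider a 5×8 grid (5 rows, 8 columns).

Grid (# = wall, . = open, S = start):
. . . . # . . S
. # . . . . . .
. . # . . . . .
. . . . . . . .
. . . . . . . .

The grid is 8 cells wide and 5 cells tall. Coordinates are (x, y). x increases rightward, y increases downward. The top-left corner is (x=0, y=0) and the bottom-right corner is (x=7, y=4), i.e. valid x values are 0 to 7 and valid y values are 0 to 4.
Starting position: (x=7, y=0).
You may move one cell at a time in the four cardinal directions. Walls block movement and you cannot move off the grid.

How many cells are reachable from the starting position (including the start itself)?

BFS flood-fill from (x=7, y=0):
  Distance 0: (x=7, y=0)
  Distance 1: (x=6, y=0), (x=7, y=1)
  Distance 2: (x=5, y=0), (x=6, y=1), (x=7, y=2)
  Distance 3: (x=5, y=1), (x=6, y=2), (x=7, y=3)
  Distance 4: (x=4, y=1), (x=5, y=2), (x=6, y=3), (x=7, y=4)
  Distance 5: (x=3, y=1), (x=4, y=2), (x=5, y=3), (x=6, y=4)
  Distance 6: (x=3, y=0), (x=2, y=1), (x=3, y=2), (x=4, y=3), (x=5, y=4)
  Distance 7: (x=2, y=0), (x=3, y=3), (x=4, y=4)
  Distance 8: (x=1, y=0), (x=2, y=3), (x=3, y=4)
  Distance 9: (x=0, y=0), (x=1, y=3), (x=2, y=4)
  Distance 10: (x=0, y=1), (x=1, y=2), (x=0, y=3), (x=1, y=4)
  Distance 11: (x=0, y=2), (x=0, y=4)
Total reachable: 37 (grid has 37 open cells total)

Answer: Reachable cells: 37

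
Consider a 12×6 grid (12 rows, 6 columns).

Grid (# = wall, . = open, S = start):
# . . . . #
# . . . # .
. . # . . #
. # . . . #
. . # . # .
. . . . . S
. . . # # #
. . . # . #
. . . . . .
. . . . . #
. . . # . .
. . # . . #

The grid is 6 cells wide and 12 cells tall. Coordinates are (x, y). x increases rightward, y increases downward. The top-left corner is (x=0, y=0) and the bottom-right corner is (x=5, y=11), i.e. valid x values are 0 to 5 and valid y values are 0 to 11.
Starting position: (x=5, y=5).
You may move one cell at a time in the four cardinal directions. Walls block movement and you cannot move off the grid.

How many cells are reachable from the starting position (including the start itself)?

BFS flood-fill from (x=5, y=5):
  Distance 0: (x=5, y=5)
  Distance 1: (x=5, y=4), (x=4, y=5)
  Distance 2: (x=3, y=5)
  Distance 3: (x=3, y=4), (x=2, y=5)
  Distance 4: (x=3, y=3), (x=1, y=5), (x=2, y=6)
  Distance 5: (x=3, y=2), (x=2, y=3), (x=4, y=3), (x=1, y=4), (x=0, y=5), (x=1, y=6), (x=2, y=7)
  Distance 6: (x=3, y=1), (x=4, y=2), (x=0, y=4), (x=0, y=6), (x=1, y=7), (x=2, y=8)
  Distance 7: (x=3, y=0), (x=2, y=1), (x=0, y=3), (x=0, y=7), (x=1, y=8), (x=3, y=8), (x=2, y=9)
  Distance 8: (x=2, y=0), (x=4, y=0), (x=1, y=1), (x=0, y=2), (x=0, y=8), (x=4, y=8), (x=1, y=9), (x=3, y=9), (x=2, y=10)
  Distance 9: (x=1, y=0), (x=1, y=2), (x=4, y=7), (x=5, y=8), (x=0, y=9), (x=4, y=9), (x=1, y=10)
  Distance 10: (x=0, y=10), (x=4, y=10), (x=1, y=11)
  Distance 11: (x=5, y=10), (x=0, y=11), (x=4, y=11)
  Distance 12: (x=3, y=11)
Total reachable: 52 (grid has 53 open cells total)

Answer: Reachable cells: 52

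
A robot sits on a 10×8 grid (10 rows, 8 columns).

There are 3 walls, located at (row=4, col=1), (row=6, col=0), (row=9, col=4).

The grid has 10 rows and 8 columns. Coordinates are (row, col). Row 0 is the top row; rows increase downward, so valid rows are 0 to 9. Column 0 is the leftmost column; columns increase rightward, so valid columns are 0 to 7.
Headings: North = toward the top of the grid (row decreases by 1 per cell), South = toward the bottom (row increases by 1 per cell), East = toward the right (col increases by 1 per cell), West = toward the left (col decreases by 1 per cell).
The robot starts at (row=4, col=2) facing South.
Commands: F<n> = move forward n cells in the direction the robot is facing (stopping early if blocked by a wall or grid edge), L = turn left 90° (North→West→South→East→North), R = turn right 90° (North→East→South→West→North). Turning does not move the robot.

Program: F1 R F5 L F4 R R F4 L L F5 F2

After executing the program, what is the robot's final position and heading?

Answer: Final position: (row=5, col=0), facing South

Derivation:
Start: (row=4, col=2), facing South
  F1: move forward 1, now at (row=5, col=2)
  R: turn right, now facing West
  F5: move forward 2/5 (blocked), now at (row=5, col=0)
  L: turn left, now facing South
  F4: move forward 0/4 (blocked), now at (row=5, col=0)
  R: turn right, now facing West
  R: turn right, now facing North
  F4: move forward 4, now at (row=1, col=0)
  L: turn left, now facing West
  L: turn left, now facing South
  F5: move forward 4/5 (blocked), now at (row=5, col=0)
  F2: move forward 0/2 (blocked), now at (row=5, col=0)
Final: (row=5, col=0), facing South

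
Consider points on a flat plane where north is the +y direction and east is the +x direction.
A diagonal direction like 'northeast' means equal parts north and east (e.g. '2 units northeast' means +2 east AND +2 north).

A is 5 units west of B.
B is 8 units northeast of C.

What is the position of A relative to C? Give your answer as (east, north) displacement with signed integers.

Answer: A is at (east=3, north=8) relative to C.

Derivation:
Place C at the origin (east=0, north=0).
  B is 8 units northeast of C: delta (east=+8, north=+8); B at (east=8, north=8).
  A is 5 units west of B: delta (east=-5, north=+0); A at (east=3, north=8).
Therefore A relative to C: (east=3, north=8).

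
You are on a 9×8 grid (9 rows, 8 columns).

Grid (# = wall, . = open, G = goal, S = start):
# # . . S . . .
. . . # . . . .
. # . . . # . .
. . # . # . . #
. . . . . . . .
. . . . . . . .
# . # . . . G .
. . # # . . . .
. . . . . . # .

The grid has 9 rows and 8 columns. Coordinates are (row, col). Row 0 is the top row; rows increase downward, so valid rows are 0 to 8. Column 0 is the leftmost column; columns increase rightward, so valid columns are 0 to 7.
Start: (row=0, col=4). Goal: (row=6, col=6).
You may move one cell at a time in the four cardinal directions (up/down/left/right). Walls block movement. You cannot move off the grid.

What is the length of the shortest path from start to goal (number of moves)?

Answer: Shortest path length: 8

Derivation:
BFS from (row=0, col=4) until reaching (row=6, col=6):
  Distance 0: (row=0, col=4)
  Distance 1: (row=0, col=3), (row=0, col=5), (row=1, col=4)
  Distance 2: (row=0, col=2), (row=0, col=6), (row=1, col=5), (row=2, col=4)
  Distance 3: (row=0, col=7), (row=1, col=2), (row=1, col=6), (row=2, col=3)
  Distance 4: (row=1, col=1), (row=1, col=7), (row=2, col=2), (row=2, col=6), (row=3, col=3)
  Distance 5: (row=1, col=0), (row=2, col=7), (row=3, col=6), (row=4, col=3)
  Distance 6: (row=2, col=0), (row=3, col=5), (row=4, col=2), (row=4, col=4), (row=4, col=6), (row=5, col=3)
  Distance 7: (row=3, col=0), (row=4, col=1), (row=4, col=5), (row=4, col=7), (row=5, col=2), (row=5, col=4), (row=5, col=6), (row=6, col=3)
  Distance 8: (row=3, col=1), (row=4, col=0), (row=5, col=1), (row=5, col=5), (row=5, col=7), (row=6, col=4), (row=6, col=6)  <- goal reached here
One shortest path (8 moves): (row=0, col=4) -> (row=0, col=5) -> (row=0, col=6) -> (row=1, col=6) -> (row=2, col=6) -> (row=3, col=6) -> (row=4, col=6) -> (row=5, col=6) -> (row=6, col=6)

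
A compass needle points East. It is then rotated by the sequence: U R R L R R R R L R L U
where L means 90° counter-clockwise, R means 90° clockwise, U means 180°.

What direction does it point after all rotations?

Start: East
  U (U-turn (180°)) -> West
  R (right (90° clockwise)) -> North
  R (right (90° clockwise)) -> East
  L (left (90° counter-clockwise)) -> North
  R (right (90° clockwise)) -> East
  R (right (90° clockwise)) -> South
  R (right (90° clockwise)) -> West
  R (right (90° clockwise)) -> North
  L (left (90° counter-clockwise)) -> West
  R (right (90° clockwise)) -> North
  L (left (90° counter-clockwise)) -> West
  U (U-turn (180°)) -> East
Final: East

Answer: Final heading: East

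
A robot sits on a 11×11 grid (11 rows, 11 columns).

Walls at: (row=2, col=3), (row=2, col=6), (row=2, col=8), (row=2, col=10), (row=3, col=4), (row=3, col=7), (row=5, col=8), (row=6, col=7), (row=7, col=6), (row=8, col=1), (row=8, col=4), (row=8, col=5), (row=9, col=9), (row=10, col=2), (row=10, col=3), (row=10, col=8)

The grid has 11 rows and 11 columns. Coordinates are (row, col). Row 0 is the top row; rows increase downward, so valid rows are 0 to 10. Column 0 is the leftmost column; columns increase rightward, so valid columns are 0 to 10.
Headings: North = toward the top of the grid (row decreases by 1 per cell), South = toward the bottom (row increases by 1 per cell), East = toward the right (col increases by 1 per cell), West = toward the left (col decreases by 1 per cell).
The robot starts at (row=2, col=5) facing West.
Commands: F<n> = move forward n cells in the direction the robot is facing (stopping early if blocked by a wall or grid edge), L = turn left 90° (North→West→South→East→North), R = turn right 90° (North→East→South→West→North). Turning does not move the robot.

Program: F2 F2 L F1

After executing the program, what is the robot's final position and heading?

Start: (row=2, col=5), facing West
  F2: move forward 1/2 (blocked), now at (row=2, col=4)
  F2: move forward 0/2 (blocked), now at (row=2, col=4)
  L: turn left, now facing South
  F1: move forward 0/1 (blocked), now at (row=2, col=4)
Final: (row=2, col=4), facing South

Answer: Final position: (row=2, col=4), facing South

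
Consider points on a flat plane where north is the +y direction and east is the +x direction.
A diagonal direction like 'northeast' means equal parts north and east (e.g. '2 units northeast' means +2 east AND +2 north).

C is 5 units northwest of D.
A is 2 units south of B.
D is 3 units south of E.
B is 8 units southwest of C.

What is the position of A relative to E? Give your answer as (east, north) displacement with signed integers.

Answer: A is at (east=-13, north=-8) relative to E.

Derivation:
Place E at the origin (east=0, north=0).
  D is 3 units south of E: delta (east=+0, north=-3); D at (east=0, north=-3).
  C is 5 units northwest of D: delta (east=-5, north=+5); C at (east=-5, north=2).
  B is 8 units southwest of C: delta (east=-8, north=-8); B at (east=-13, north=-6).
  A is 2 units south of B: delta (east=+0, north=-2); A at (east=-13, north=-8).
Therefore A relative to E: (east=-13, north=-8).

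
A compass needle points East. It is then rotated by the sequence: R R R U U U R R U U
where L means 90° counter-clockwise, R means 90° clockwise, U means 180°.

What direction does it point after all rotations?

Answer: Final heading: North

Derivation:
Start: East
  R (right (90° clockwise)) -> South
  R (right (90° clockwise)) -> West
  R (right (90° clockwise)) -> North
  U (U-turn (180°)) -> South
  U (U-turn (180°)) -> North
  U (U-turn (180°)) -> South
  R (right (90° clockwise)) -> West
  R (right (90° clockwise)) -> North
  U (U-turn (180°)) -> South
  U (U-turn (180°)) -> North
Final: North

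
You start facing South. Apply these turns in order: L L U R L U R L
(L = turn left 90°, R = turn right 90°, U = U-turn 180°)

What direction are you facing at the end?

Start: South
  L (left (90° counter-clockwise)) -> East
  L (left (90° counter-clockwise)) -> North
  U (U-turn (180°)) -> South
  R (right (90° clockwise)) -> West
  L (left (90° counter-clockwise)) -> South
  U (U-turn (180°)) -> North
  R (right (90° clockwise)) -> East
  L (left (90° counter-clockwise)) -> North
Final: North

Answer: Final heading: North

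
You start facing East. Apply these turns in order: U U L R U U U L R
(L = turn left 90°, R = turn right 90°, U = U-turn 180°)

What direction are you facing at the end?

Answer: Final heading: West

Derivation:
Start: East
  U (U-turn (180°)) -> West
  U (U-turn (180°)) -> East
  L (left (90° counter-clockwise)) -> North
  R (right (90° clockwise)) -> East
  U (U-turn (180°)) -> West
  U (U-turn (180°)) -> East
  U (U-turn (180°)) -> West
  L (left (90° counter-clockwise)) -> South
  R (right (90° clockwise)) -> West
Final: West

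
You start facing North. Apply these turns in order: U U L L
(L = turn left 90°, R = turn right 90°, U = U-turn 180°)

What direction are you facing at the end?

Answer: Final heading: South

Derivation:
Start: North
  U (U-turn (180°)) -> South
  U (U-turn (180°)) -> North
  L (left (90° counter-clockwise)) -> West
  L (left (90° counter-clockwise)) -> South
Final: South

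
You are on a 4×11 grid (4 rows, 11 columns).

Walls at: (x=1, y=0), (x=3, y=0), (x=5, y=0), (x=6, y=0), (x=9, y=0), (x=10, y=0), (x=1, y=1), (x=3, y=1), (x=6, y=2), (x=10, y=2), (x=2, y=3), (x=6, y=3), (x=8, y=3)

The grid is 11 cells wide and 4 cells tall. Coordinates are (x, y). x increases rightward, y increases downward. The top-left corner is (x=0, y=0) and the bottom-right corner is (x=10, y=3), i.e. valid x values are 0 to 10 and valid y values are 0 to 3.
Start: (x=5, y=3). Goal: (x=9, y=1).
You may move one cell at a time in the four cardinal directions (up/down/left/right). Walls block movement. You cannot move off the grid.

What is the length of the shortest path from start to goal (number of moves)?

Answer: Shortest path length: 6

Derivation:
BFS from (x=5, y=3) until reaching (x=9, y=1):
  Distance 0: (x=5, y=3)
  Distance 1: (x=5, y=2), (x=4, y=3)
  Distance 2: (x=5, y=1), (x=4, y=2), (x=3, y=3)
  Distance 3: (x=4, y=1), (x=6, y=1), (x=3, y=2)
  Distance 4: (x=4, y=0), (x=7, y=1), (x=2, y=2)
  Distance 5: (x=7, y=0), (x=2, y=1), (x=8, y=1), (x=1, y=2), (x=7, y=2)
  Distance 6: (x=2, y=0), (x=8, y=0), (x=9, y=1), (x=0, y=2), (x=8, y=2), (x=1, y=3), (x=7, y=3)  <- goal reached here
One shortest path (6 moves): (x=5, y=3) -> (x=5, y=2) -> (x=5, y=1) -> (x=6, y=1) -> (x=7, y=1) -> (x=8, y=1) -> (x=9, y=1)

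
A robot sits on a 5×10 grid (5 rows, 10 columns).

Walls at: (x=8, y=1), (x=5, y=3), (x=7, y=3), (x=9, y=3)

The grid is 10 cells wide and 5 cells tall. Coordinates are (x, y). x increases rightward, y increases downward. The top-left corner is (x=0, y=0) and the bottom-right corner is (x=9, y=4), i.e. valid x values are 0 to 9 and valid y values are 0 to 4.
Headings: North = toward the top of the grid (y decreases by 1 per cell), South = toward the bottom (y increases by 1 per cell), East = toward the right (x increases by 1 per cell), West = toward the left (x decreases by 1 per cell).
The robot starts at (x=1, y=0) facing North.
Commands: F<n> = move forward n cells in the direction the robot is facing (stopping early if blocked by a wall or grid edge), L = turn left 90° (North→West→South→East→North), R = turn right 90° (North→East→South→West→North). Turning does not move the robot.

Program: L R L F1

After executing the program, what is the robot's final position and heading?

Start: (x=1, y=0), facing North
  L: turn left, now facing West
  R: turn right, now facing North
  L: turn left, now facing West
  F1: move forward 1, now at (x=0, y=0)
Final: (x=0, y=0), facing West

Answer: Final position: (x=0, y=0), facing West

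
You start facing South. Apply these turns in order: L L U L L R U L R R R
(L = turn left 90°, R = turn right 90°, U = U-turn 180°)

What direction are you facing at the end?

Answer: Final heading: East

Derivation:
Start: South
  L (left (90° counter-clockwise)) -> East
  L (left (90° counter-clockwise)) -> North
  U (U-turn (180°)) -> South
  L (left (90° counter-clockwise)) -> East
  L (left (90° counter-clockwise)) -> North
  R (right (90° clockwise)) -> East
  U (U-turn (180°)) -> West
  L (left (90° counter-clockwise)) -> South
  R (right (90° clockwise)) -> West
  R (right (90° clockwise)) -> North
  R (right (90° clockwise)) -> East
Final: East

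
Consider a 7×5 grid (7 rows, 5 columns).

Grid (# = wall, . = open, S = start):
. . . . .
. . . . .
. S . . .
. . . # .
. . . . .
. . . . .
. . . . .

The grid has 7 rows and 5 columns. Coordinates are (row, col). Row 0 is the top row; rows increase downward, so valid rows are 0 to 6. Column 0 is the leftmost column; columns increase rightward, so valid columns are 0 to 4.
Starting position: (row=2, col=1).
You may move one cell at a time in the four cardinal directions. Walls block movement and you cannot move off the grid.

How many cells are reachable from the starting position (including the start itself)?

Answer: Reachable cells: 34

Derivation:
BFS flood-fill from (row=2, col=1):
  Distance 0: (row=2, col=1)
  Distance 1: (row=1, col=1), (row=2, col=0), (row=2, col=2), (row=3, col=1)
  Distance 2: (row=0, col=1), (row=1, col=0), (row=1, col=2), (row=2, col=3), (row=3, col=0), (row=3, col=2), (row=4, col=1)
  Distance 3: (row=0, col=0), (row=0, col=2), (row=1, col=3), (row=2, col=4), (row=4, col=0), (row=4, col=2), (row=5, col=1)
  Distance 4: (row=0, col=3), (row=1, col=4), (row=3, col=4), (row=4, col=3), (row=5, col=0), (row=5, col=2), (row=6, col=1)
  Distance 5: (row=0, col=4), (row=4, col=4), (row=5, col=3), (row=6, col=0), (row=6, col=2)
  Distance 6: (row=5, col=4), (row=6, col=3)
  Distance 7: (row=6, col=4)
Total reachable: 34 (grid has 34 open cells total)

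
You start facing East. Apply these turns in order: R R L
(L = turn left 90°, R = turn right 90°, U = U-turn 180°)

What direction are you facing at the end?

Start: East
  R (right (90° clockwise)) -> South
  R (right (90° clockwise)) -> West
  L (left (90° counter-clockwise)) -> South
Final: South

Answer: Final heading: South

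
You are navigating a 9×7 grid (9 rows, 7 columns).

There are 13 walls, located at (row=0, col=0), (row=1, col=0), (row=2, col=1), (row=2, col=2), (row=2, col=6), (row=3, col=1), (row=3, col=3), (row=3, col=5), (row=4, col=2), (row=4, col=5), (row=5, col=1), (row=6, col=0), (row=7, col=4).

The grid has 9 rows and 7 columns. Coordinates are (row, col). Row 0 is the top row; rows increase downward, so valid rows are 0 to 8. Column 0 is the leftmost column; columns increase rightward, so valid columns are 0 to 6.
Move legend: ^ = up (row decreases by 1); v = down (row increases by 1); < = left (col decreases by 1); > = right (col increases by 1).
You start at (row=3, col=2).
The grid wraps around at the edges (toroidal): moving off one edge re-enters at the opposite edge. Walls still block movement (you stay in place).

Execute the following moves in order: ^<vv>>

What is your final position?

Start: (row=3, col=2)
  ^ (up): blocked, stay at (row=3, col=2)
  < (left): blocked, stay at (row=3, col=2)
  v (down): blocked, stay at (row=3, col=2)
  v (down): blocked, stay at (row=3, col=2)
  > (right): blocked, stay at (row=3, col=2)
  > (right): blocked, stay at (row=3, col=2)
Final: (row=3, col=2)

Answer: Final position: (row=3, col=2)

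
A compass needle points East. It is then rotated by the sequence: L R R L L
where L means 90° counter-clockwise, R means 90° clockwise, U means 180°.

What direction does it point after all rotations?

Answer: Final heading: North

Derivation:
Start: East
  L (left (90° counter-clockwise)) -> North
  R (right (90° clockwise)) -> East
  R (right (90° clockwise)) -> South
  L (left (90° counter-clockwise)) -> East
  L (left (90° counter-clockwise)) -> North
Final: North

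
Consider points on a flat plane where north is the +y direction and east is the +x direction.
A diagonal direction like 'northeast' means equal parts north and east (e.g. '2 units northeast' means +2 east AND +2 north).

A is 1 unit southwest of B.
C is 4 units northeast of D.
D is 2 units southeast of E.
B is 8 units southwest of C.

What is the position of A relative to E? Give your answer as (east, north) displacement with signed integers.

Answer: A is at (east=-3, north=-7) relative to E.

Derivation:
Place E at the origin (east=0, north=0).
  D is 2 units southeast of E: delta (east=+2, north=-2); D at (east=2, north=-2).
  C is 4 units northeast of D: delta (east=+4, north=+4); C at (east=6, north=2).
  B is 8 units southwest of C: delta (east=-8, north=-8); B at (east=-2, north=-6).
  A is 1 unit southwest of B: delta (east=-1, north=-1); A at (east=-3, north=-7).
Therefore A relative to E: (east=-3, north=-7).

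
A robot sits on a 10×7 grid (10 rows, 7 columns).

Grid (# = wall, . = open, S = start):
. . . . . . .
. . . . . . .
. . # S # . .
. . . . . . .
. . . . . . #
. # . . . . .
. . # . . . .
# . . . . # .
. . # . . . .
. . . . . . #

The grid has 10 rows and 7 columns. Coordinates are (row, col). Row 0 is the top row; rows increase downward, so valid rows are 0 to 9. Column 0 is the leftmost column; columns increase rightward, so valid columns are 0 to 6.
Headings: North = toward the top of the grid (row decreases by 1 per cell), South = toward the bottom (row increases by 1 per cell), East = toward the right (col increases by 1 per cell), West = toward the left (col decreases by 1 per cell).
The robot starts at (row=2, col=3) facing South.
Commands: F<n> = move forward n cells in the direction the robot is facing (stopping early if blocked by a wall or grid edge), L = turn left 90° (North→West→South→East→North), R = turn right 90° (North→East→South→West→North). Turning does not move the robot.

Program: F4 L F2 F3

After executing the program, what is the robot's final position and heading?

Answer: Final position: (row=6, col=6), facing East

Derivation:
Start: (row=2, col=3), facing South
  F4: move forward 4, now at (row=6, col=3)
  L: turn left, now facing East
  F2: move forward 2, now at (row=6, col=5)
  F3: move forward 1/3 (blocked), now at (row=6, col=6)
Final: (row=6, col=6), facing East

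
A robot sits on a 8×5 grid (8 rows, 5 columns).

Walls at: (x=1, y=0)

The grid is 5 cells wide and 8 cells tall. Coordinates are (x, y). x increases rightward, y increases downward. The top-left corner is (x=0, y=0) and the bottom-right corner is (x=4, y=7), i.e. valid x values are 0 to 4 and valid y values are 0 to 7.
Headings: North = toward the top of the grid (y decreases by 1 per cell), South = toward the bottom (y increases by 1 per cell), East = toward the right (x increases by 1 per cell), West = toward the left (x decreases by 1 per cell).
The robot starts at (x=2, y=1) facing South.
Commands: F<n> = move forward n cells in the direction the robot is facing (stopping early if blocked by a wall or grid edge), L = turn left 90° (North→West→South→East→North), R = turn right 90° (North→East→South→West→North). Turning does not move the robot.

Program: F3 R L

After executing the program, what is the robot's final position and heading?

Start: (x=2, y=1), facing South
  F3: move forward 3, now at (x=2, y=4)
  R: turn right, now facing West
  L: turn left, now facing South
Final: (x=2, y=4), facing South

Answer: Final position: (x=2, y=4), facing South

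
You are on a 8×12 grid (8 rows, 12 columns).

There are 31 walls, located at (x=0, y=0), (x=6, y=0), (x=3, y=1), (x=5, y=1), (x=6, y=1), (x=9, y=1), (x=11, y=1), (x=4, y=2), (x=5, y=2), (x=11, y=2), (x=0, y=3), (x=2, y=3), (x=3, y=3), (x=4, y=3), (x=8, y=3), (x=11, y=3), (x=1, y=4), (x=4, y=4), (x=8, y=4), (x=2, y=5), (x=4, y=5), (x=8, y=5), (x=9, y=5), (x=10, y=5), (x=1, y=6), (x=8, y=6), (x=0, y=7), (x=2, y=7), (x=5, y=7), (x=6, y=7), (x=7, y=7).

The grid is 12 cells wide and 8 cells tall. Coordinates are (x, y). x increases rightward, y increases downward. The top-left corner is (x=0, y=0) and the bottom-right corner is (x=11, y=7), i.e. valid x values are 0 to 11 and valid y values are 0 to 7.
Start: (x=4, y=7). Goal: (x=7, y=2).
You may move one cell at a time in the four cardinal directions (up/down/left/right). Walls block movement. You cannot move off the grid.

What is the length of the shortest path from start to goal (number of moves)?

Answer: Shortest path length: 8

Derivation:
BFS from (x=4, y=7) until reaching (x=7, y=2):
  Distance 0: (x=4, y=7)
  Distance 1: (x=4, y=6), (x=3, y=7)
  Distance 2: (x=3, y=6), (x=5, y=6)
  Distance 3: (x=3, y=5), (x=5, y=5), (x=2, y=6), (x=6, y=6)
  Distance 4: (x=3, y=4), (x=5, y=4), (x=6, y=5), (x=7, y=6)
  Distance 5: (x=5, y=3), (x=2, y=4), (x=6, y=4), (x=7, y=5)
  Distance 6: (x=6, y=3), (x=7, y=4)
  Distance 7: (x=6, y=2), (x=7, y=3)
  Distance 8: (x=7, y=2)  <- goal reached here
One shortest path (8 moves): (x=4, y=7) -> (x=4, y=6) -> (x=5, y=6) -> (x=6, y=6) -> (x=7, y=6) -> (x=7, y=5) -> (x=7, y=4) -> (x=7, y=3) -> (x=7, y=2)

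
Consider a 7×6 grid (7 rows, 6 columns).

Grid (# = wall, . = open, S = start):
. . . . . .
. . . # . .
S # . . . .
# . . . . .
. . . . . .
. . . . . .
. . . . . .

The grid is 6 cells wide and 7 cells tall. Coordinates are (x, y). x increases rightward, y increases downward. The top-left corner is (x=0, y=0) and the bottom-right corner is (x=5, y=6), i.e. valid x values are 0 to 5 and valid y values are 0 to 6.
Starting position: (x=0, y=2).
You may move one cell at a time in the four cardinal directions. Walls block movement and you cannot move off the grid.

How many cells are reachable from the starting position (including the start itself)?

BFS flood-fill from (x=0, y=2):
  Distance 0: (x=0, y=2)
  Distance 1: (x=0, y=1)
  Distance 2: (x=0, y=0), (x=1, y=1)
  Distance 3: (x=1, y=0), (x=2, y=1)
  Distance 4: (x=2, y=0), (x=2, y=2)
  Distance 5: (x=3, y=0), (x=3, y=2), (x=2, y=3)
  Distance 6: (x=4, y=0), (x=4, y=2), (x=1, y=3), (x=3, y=3), (x=2, y=4)
  Distance 7: (x=5, y=0), (x=4, y=1), (x=5, y=2), (x=4, y=3), (x=1, y=4), (x=3, y=4), (x=2, y=5)
  Distance 8: (x=5, y=1), (x=5, y=3), (x=0, y=4), (x=4, y=4), (x=1, y=5), (x=3, y=5), (x=2, y=6)
  Distance 9: (x=5, y=4), (x=0, y=5), (x=4, y=5), (x=1, y=6), (x=3, y=6)
  Distance 10: (x=5, y=5), (x=0, y=6), (x=4, y=6)
  Distance 11: (x=5, y=6)
Total reachable: 39 (grid has 39 open cells total)

Answer: Reachable cells: 39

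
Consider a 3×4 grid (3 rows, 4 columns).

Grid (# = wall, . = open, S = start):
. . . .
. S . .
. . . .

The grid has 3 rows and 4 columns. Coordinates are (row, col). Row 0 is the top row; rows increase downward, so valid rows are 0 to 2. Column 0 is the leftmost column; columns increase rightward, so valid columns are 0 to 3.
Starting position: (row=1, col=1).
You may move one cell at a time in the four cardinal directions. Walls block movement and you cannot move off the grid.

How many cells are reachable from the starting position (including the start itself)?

BFS flood-fill from (row=1, col=1):
  Distance 0: (row=1, col=1)
  Distance 1: (row=0, col=1), (row=1, col=0), (row=1, col=2), (row=2, col=1)
  Distance 2: (row=0, col=0), (row=0, col=2), (row=1, col=3), (row=2, col=0), (row=2, col=2)
  Distance 3: (row=0, col=3), (row=2, col=3)
Total reachable: 12 (grid has 12 open cells total)

Answer: Reachable cells: 12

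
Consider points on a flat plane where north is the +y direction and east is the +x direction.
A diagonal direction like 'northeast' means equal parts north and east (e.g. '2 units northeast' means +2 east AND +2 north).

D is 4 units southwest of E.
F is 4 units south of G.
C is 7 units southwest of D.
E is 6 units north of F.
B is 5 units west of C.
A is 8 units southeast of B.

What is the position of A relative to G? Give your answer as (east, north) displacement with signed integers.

Place G at the origin (east=0, north=0).
  F is 4 units south of G: delta (east=+0, north=-4); F at (east=0, north=-4).
  E is 6 units north of F: delta (east=+0, north=+6); E at (east=0, north=2).
  D is 4 units southwest of E: delta (east=-4, north=-4); D at (east=-4, north=-2).
  C is 7 units southwest of D: delta (east=-7, north=-7); C at (east=-11, north=-9).
  B is 5 units west of C: delta (east=-5, north=+0); B at (east=-16, north=-9).
  A is 8 units southeast of B: delta (east=+8, north=-8); A at (east=-8, north=-17).
Therefore A relative to G: (east=-8, north=-17).

Answer: A is at (east=-8, north=-17) relative to G.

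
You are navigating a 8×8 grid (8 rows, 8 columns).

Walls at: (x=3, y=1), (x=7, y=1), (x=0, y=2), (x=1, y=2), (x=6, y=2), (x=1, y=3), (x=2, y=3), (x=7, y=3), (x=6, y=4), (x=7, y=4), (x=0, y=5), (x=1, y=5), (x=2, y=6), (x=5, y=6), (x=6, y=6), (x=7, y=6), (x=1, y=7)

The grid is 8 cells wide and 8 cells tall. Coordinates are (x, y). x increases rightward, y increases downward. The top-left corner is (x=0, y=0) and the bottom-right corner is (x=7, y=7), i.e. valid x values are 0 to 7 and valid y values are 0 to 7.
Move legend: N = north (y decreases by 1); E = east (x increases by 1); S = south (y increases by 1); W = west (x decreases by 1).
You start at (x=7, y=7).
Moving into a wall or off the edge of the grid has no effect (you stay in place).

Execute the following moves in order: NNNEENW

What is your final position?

Answer: Final position: (x=6, y=7)

Derivation:
Start: (x=7, y=7)
  [×3]N (north): blocked, stay at (x=7, y=7)
  E (east): blocked, stay at (x=7, y=7)
  E (east): blocked, stay at (x=7, y=7)
  N (north): blocked, stay at (x=7, y=7)
  W (west): (x=7, y=7) -> (x=6, y=7)
Final: (x=6, y=7)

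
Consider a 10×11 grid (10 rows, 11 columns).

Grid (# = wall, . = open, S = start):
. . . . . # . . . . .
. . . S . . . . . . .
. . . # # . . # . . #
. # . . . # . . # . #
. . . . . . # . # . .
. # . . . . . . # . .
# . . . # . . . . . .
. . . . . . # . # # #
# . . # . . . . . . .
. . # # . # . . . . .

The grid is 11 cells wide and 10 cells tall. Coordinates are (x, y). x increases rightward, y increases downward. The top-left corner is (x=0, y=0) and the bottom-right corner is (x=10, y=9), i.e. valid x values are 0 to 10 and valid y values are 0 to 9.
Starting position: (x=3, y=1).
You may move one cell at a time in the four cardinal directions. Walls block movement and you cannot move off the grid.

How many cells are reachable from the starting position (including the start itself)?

Answer: Reachable cells: 86

Derivation:
BFS flood-fill from (x=3, y=1):
  Distance 0: (x=3, y=1)
  Distance 1: (x=3, y=0), (x=2, y=1), (x=4, y=1)
  Distance 2: (x=2, y=0), (x=4, y=0), (x=1, y=1), (x=5, y=1), (x=2, y=2)
  Distance 3: (x=1, y=0), (x=0, y=1), (x=6, y=1), (x=1, y=2), (x=5, y=2), (x=2, y=3)
  Distance 4: (x=0, y=0), (x=6, y=0), (x=7, y=1), (x=0, y=2), (x=6, y=2), (x=3, y=3), (x=2, y=4)
  Distance 5: (x=7, y=0), (x=8, y=1), (x=0, y=3), (x=4, y=3), (x=6, y=3), (x=1, y=4), (x=3, y=4), (x=2, y=5)
  Distance 6: (x=8, y=0), (x=9, y=1), (x=8, y=2), (x=7, y=3), (x=0, y=4), (x=4, y=4), (x=3, y=5), (x=2, y=6)
  Distance 7: (x=9, y=0), (x=10, y=1), (x=9, y=2), (x=5, y=4), (x=7, y=4), (x=0, y=5), (x=4, y=5), (x=1, y=6), (x=3, y=6), (x=2, y=7)
  Distance 8: (x=10, y=0), (x=9, y=3), (x=5, y=5), (x=7, y=5), (x=1, y=7), (x=3, y=7), (x=2, y=8)
  Distance 9: (x=9, y=4), (x=6, y=5), (x=5, y=6), (x=7, y=6), (x=0, y=7), (x=4, y=7), (x=1, y=8)
  Distance 10: (x=10, y=4), (x=9, y=5), (x=6, y=6), (x=8, y=6), (x=5, y=7), (x=7, y=7), (x=4, y=8), (x=1, y=9)
  Distance 11: (x=10, y=5), (x=9, y=6), (x=5, y=8), (x=7, y=8), (x=0, y=9), (x=4, y=9)
  Distance 12: (x=10, y=6), (x=6, y=8), (x=8, y=8), (x=7, y=9)
  Distance 13: (x=9, y=8), (x=6, y=9), (x=8, y=9)
  Distance 14: (x=10, y=8), (x=9, y=9)
  Distance 15: (x=10, y=9)
Total reachable: 86 (grid has 86 open cells total)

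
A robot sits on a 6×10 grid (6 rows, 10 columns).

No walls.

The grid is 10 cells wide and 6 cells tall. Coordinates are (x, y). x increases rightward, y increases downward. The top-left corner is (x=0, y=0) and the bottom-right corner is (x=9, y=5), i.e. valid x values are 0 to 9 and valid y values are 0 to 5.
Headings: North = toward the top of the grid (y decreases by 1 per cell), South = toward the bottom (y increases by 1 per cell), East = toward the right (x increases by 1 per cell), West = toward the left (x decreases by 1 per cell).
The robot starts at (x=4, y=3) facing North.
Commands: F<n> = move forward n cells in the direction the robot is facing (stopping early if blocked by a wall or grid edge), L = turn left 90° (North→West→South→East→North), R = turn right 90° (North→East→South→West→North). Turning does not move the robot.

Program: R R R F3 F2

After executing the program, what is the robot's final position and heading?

Start: (x=4, y=3), facing North
  R: turn right, now facing East
  R: turn right, now facing South
  R: turn right, now facing West
  F3: move forward 3, now at (x=1, y=3)
  F2: move forward 1/2 (blocked), now at (x=0, y=3)
Final: (x=0, y=3), facing West

Answer: Final position: (x=0, y=3), facing West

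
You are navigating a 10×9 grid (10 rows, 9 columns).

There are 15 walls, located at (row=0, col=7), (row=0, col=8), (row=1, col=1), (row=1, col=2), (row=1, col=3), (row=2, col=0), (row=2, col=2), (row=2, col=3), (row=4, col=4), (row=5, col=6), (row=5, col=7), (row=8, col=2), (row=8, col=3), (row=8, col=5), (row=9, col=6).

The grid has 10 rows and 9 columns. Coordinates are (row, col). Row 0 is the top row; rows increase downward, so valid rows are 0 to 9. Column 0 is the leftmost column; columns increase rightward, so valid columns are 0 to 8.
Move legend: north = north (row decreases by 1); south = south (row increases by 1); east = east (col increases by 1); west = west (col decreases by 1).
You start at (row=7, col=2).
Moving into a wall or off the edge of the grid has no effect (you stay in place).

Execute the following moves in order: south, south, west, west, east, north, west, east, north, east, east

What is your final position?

Start: (row=7, col=2)
  south (south): blocked, stay at (row=7, col=2)
  south (south): blocked, stay at (row=7, col=2)
  west (west): (row=7, col=2) -> (row=7, col=1)
  west (west): (row=7, col=1) -> (row=7, col=0)
  east (east): (row=7, col=0) -> (row=7, col=1)
  north (north): (row=7, col=1) -> (row=6, col=1)
  west (west): (row=6, col=1) -> (row=6, col=0)
  east (east): (row=6, col=0) -> (row=6, col=1)
  north (north): (row=6, col=1) -> (row=5, col=1)
  east (east): (row=5, col=1) -> (row=5, col=2)
  east (east): (row=5, col=2) -> (row=5, col=3)
Final: (row=5, col=3)

Answer: Final position: (row=5, col=3)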